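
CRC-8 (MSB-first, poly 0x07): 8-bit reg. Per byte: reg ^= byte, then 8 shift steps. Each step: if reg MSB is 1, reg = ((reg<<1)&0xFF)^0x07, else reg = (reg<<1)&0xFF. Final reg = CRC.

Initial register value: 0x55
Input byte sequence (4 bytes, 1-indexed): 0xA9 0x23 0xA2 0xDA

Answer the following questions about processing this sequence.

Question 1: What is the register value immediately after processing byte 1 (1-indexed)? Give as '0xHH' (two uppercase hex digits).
After byte 1 (0xA9): reg=0xFA

Answer: 0xFA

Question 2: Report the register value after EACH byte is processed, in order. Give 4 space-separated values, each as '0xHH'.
0xFA 0x01 0x60 0x2F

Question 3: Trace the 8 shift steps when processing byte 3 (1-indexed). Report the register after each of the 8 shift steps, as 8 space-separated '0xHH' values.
Answer: 0x41 0x82 0x03 0x06 0x0C 0x18 0x30 0x60

Derivation:
After byte 1 (0xA9): reg=0xFA
After byte 2 (0x23): reg=0x01
Register before byte 3: 0x01
After XOR with byte 0xA2: 0xA3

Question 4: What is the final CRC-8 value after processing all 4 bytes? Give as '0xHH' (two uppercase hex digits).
After byte 1 (0xA9): reg=0xFA
After byte 2 (0x23): reg=0x01
After byte 3 (0xA2): reg=0x60
After byte 4 (0xDA): reg=0x2F

Answer: 0x2F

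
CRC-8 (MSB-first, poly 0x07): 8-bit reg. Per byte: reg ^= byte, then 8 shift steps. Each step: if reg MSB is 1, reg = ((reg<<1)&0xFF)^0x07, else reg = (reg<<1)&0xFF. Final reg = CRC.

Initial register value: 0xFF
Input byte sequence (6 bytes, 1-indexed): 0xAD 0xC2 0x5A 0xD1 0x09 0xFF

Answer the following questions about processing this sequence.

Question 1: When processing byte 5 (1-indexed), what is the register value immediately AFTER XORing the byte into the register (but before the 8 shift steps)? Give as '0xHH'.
Register before byte 5: 0x3C
Byte 5: 0x09
0x3C XOR 0x09 = 0x35

Answer: 0x35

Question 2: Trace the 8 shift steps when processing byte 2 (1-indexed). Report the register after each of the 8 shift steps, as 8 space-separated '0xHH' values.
Answer: 0xF6 0xEB 0xD1 0xA5 0x4D 0x9A 0x33 0x66

Derivation:
After byte 1 (0xAD): reg=0xB9
Register before byte 2: 0xB9
After XOR with byte 0xC2: 0x7B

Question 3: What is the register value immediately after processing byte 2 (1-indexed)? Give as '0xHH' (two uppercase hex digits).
Answer: 0x66

Derivation:
After byte 1 (0xAD): reg=0xB9
After byte 2 (0xC2): reg=0x66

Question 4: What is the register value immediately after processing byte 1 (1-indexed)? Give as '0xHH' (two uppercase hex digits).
Answer: 0xB9

Derivation:
After byte 1 (0xAD): reg=0xB9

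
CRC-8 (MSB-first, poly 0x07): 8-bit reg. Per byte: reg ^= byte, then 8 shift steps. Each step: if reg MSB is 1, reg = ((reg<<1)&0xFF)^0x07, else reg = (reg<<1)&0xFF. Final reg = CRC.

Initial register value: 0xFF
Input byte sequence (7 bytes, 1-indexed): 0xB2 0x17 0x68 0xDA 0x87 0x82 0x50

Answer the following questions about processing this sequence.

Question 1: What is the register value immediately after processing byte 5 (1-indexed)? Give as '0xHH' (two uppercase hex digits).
Answer: 0x09

Derivation:
After byte 1 (0xB2): reg=0xE4
After byte 2 (0x17): reg=0xD7
After byte 3 (0x68): reg=0x34
After byte 4 (0xDA): reg=0x84
After byte 5 (0x87): reg=0x09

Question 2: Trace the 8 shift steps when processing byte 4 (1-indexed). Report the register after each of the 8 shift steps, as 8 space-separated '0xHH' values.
Answer: 0xDB 0xB1 0x65 0xCA 0x93 0x21 0x42 0x84

Derivation:
After byte 1 (0xB2): reg=0xE4
After byte 2 (0x17): reg=0xD7
After byte 3 (0x68): reg=0x34
Register before byte 4: 0x34
After XOR with byte 0xDA: 0xEE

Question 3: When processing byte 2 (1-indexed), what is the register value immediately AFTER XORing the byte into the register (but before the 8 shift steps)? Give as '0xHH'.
Answer: 0xF3

Derivation:
Register before byte 2: 0xE4
Byte 2: 0x17
0xE4 XOR 0x17 = 0xF3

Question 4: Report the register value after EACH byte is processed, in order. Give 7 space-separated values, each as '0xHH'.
0xE4 0xD7 0x34 0x84 0x09 0xB8 0x96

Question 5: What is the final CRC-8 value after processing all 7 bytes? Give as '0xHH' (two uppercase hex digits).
After byte 1 (0xB2): reg=0xE4
After byte 2 (0x17): reg=0xD7
After byte 3 (0x68): reg=0x34
After byte 4 (0xDA): reg=0x84
After byte 5 (0x87): reg=0x09
After byte 6 (0x82): reg=0xB8
After byte 7 (0x50): reg=0x96

Answer: 0x96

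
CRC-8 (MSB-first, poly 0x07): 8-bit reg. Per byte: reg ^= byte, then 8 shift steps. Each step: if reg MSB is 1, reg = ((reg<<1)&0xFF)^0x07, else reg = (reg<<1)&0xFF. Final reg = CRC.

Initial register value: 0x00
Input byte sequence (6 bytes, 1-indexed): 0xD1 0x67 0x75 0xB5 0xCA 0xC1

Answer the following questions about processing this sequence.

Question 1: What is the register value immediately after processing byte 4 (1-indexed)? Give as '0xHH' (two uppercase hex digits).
Answer: 0xE9

Derivation:
After byte 1 (0xD1): reg=0x39
After byte 2 (0x67): reg=0x9D
After byte 3 (0x75): reg=0x96
After byte 4 (0xB5): reg=0xE9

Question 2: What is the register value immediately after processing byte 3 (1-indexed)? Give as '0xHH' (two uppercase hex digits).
Answer: 0x96

Derivation:
After byte 1 (0xD1): reg=0x39
After byte 2 (0x67): reg=0x9D
After byte 3 (0x75): reg=0x96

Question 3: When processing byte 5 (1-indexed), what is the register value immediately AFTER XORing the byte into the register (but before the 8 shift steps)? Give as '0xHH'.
Register before byte 5: 0xE9
Byte 5: 0xCA
0xE9 XOR 0xCA = 0x23

Answer: 0x23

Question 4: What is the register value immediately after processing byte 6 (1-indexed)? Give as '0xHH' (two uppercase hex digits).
After byte 1 (0xD1): reg=0x39
After byte 2 (0x67): reg=0x9D
After byte 3 (0x75): reg=0x96
After byte 4 (0xB5): reg=0xE9
After byte 5 (0xCA): reg=0xE9
After byte 6 (0xC1): reg=0xD8

Answer: 0xD8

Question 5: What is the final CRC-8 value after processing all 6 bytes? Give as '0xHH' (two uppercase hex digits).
Answer: 0xD8

Derivation:
After byte 1 (0xD1): reg=0x39
After byte 2 (0x67): reg=0x9D
After byte 3 (0x75): reg=0x96
After byte 4 (0xB5): reg=0xE9
After byte 5 (0xCA): reg=0xE9
After byte 6 (0xC1): reg=0xD8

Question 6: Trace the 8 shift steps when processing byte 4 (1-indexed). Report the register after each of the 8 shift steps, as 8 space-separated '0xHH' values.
Answer: 0x46 0x8C 0x1F 0x3E 0x7C 0xF8 0xF7 0xE9

Derivation:
After byte 1 (0xD1): reg=0x39
After byte 2 (0x67): reg=0x9D
After byte 3 (0x75): reg=0x96
Register before byte 4: 0x96
After XOR with byte 0xB5: 0x23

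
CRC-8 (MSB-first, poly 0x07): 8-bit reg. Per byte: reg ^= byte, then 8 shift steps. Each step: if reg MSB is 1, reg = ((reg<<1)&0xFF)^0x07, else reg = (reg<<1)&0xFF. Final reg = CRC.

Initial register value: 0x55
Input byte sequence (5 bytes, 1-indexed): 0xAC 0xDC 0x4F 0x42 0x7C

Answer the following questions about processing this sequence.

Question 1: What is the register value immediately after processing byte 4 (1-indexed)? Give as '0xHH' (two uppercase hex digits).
Answer: 0x21

Derivation:
After byte 1 (0xAC): reg=0xE1
After byte 2 (0xDC): reg=0xB3
After byte 3 (0x4F): reg=0xFA
After byte 4 (0x42): reg=0x21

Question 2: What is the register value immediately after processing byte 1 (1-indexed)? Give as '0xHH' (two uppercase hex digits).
Answer: 0xE1

Derivation:
After byte 1 (0xAC): reg=0xE1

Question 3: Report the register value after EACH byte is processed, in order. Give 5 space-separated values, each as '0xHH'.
0xE1 0xB3 0xFA 0x21 0x94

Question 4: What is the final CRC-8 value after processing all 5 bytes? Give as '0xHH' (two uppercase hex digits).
Answer: 0x94

Derivation:
After byte 1 (0xAC): reg=0xE1
After byte 2 (0xDC): reg=0xB3
After byte 3 (0x4F): reg=0xFA
After byte 4 (0x42): reg=0x21
After byte 5 (0x7C): reg=0x94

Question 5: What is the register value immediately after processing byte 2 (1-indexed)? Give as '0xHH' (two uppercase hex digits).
After byte 1 (0xAC): reg=0xE1
After byte 2 (0xDC): reg=0xB3

Answer: 0xB3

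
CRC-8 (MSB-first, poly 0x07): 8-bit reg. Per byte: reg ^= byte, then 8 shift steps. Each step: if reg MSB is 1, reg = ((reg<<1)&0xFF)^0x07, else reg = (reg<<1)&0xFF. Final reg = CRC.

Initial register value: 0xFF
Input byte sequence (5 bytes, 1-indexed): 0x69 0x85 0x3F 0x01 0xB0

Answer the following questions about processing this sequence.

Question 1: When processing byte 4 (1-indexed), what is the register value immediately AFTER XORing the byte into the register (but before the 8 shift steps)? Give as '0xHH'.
Register before byte 4: 0x9E
Byte 4: 0x01
0x9E XOR 0x01 = 0x9F

Answer: 0x9F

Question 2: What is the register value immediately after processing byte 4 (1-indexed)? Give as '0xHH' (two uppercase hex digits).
After byte 1 (0x69): reg=0xEB
After byte 2 (0x85): reg=0x0D
After byte 3 (0x3F): reg=0x9E
After byte 4 (0x01): reg=0xD4

Answer: 0xD4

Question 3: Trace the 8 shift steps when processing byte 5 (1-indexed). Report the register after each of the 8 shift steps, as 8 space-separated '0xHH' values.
Answer: 0xC8 0x97 0x29 0x52 0xA4 0x4F 0x9E 0x3B

Derivation:
After byte 1 (0x69): reg=0xEB
After byte 2 (0x85): reg=0x0D
After byte 3 (0x3F): reg=0x9E
After byte 4 (0x01): reg=0xD4
Register before byte 5: 0xD4
After XOR with byte 0xB0: 0x64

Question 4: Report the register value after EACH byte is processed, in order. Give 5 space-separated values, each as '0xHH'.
0xEB 0x0D 0x9E 0xD4 0x3B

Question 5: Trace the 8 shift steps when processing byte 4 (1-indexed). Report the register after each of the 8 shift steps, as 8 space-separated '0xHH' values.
Answer: 0x39 0x72 0xE4 0xCF 0x99 0x35 0x6A 0xD4

Derivation:
After byte 1 (0x69): reg=0xEB
After byte 2 (0x85): reg=0x0D
After byte 3 (0x3F): reg=0x9E
Register before byte 4: 0x9E
After XOR with byte 0x01: 0x9F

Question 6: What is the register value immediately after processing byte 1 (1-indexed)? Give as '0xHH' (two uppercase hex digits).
After byte 1 (0x69): reg=0xEB

Answer: 0xEB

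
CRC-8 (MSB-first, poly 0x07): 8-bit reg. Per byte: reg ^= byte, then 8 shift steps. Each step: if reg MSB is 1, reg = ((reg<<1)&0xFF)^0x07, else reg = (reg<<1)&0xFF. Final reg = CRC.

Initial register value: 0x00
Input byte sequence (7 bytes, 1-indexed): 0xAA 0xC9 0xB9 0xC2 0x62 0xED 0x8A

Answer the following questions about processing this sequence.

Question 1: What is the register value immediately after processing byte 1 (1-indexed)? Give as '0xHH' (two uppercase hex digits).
Answer: 0x5F

Derivation:
After byte 1 (0xAA): reg=0x5F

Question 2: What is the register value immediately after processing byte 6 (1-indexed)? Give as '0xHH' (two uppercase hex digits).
Answer: 0xD9

Derivation:
After byte 1 (0xAA): reg=0x5F
After byte 2 (0xC9): reg=0xEB
After byte 3 (0xB9): reg=0xB9
After byte 4 (0xC2): reg=0x66
After byte 5 (0x62): reg=0x1C
After byte 6 (0xED): reg=0xD9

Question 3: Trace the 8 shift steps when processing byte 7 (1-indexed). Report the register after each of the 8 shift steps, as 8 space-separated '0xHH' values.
Answer: 0xA6 0x4B 0x96 0x2B 0x56 0xAC 0x5F 0xBE

Derivation:
After byte 1 (0xAA): reg=0x5F
After byte 2 (0xC9): reg=0xEB
After byte 3 (0xB9): reg=0xB9
After byte 4 (0xC2): reg=0x66
After byte 5 (0x62): reg=0x1C
After byte 6 (0xED): reg=0xD9
Register before byte 7: 0xD9
After XOR with byte 0x8A: 0x53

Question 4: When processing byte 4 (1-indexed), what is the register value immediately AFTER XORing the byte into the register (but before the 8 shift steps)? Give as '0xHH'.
Register before byte 4: 0xB9
Byte 4: 0xC2
0xB9 XOR 0xC2 = 0x7B

Answer: 0x7B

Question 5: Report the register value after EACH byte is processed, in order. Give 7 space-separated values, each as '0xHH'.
0x5F 0xEB 0xB9 0x66 0x1C 0xD9 0xBE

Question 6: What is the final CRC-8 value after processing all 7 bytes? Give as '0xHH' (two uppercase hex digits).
After byte 1 (0xAA): reg=0x5F
After byte 2 (0xC9): reg=0xEB
After byte 3 (0xB9): reg=0xB9
After byte 4 (0xC2): reg=0x66
After byte 5 (0x62): reg=0x1C
After byte 6 (0xED): reg=0xD9
After byte 7 (0x8A): reg=0xBE

Answer: 0xBE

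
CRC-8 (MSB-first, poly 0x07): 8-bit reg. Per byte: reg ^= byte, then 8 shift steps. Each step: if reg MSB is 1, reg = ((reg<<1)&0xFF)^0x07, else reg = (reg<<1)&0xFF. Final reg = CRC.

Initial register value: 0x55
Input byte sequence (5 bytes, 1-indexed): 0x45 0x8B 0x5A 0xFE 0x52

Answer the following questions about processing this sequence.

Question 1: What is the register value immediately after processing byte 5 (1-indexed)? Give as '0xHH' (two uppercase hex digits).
Answer: 0x51

Derivation:
After byte 1 (0x45): reg=0x70
After byte 2 (0x8B): reg=0xEF
After byte 3 (0x5A): reg=0x02
After byte 4 (0xFE): reg=0xFA
After byte 5 (0x52): reg=0x51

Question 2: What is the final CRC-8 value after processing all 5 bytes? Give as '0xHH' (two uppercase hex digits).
Answer: 0x51

Derivation:
After byte 1 (0x45): reg=0x70
After byte 2 (0x8B): reg=0xEF
After byte 3 (0x5A): reg=0x02
After byte 4 (0xFE): reg=0xFA
After byte 5 (0x52): reg=0x51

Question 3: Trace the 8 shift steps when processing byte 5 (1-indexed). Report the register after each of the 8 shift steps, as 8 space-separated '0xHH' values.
Answer: 0x57 0xAE 0x5B 0xB6 0x6B 0xD6 0xAB 0x51

Derivation:
After byte 1 (0x45): reg=0x70
After byte 2 (0x8B): reg=0xEF
After byte 3 (0x5A): reg=0x02
After byte 4 (0xFE): reg=0xFA
Register before byte 5: 0xFA
After XOR with byte 0x52: 0xA8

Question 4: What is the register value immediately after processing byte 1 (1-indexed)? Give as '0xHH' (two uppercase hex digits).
Answer: 0x70

Derivation:
After byte 1 (0x45): reg=0x70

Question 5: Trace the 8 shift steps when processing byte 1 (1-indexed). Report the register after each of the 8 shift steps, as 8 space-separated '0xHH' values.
Register before byte 1: 0x55
After XOR with byte 0x45: 0x10

Answer: 0x20 0x40 0x80 0x07 0x0E 0x1C 0x38 0x70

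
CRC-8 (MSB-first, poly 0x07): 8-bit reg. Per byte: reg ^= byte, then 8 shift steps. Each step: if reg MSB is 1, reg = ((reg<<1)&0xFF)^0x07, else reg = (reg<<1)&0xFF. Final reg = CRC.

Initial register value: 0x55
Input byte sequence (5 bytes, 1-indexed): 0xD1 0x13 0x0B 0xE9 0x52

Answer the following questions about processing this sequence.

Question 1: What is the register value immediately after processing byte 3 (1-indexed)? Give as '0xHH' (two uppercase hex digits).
After byte 1 (0xD1): reg=0x95
After byte 2 (0x13): reg=0x9B
After byte 3 (0x0B): reg=0xF9

Answer: 0xF9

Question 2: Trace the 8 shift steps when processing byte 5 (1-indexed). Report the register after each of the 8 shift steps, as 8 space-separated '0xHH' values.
Answer: 0x44 0x88 0x17 0x2E 0x5C 0xB8 0x77 0xEE

Derivation:
After byte 1 (0xD1): reg=0x95
After byte 2 (0x13): reg=0x9B
After byte 3 (0x0B): reg=0xF9
After byte 4 (0xE9): reg=0x70
Register before byte 5: 0x70
After XOR with byte 0x52: 0x22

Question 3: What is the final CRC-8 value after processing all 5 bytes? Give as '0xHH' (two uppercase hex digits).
Answer: 0xEE

Derivation:
After byte 1 (0xD1): reg=0x95
After byte 2 (0x13): reg=0x9B
After byte 3 (0x0B): reg=0xF9
After byte 4 (0xE9): reg=0x70
After byte 5 (0x52): reg=0xEE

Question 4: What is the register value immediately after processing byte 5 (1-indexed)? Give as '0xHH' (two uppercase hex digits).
Answer: 0xEE

Derivation:
After byte 1 (0xD1): reg=0x95
After byte 2 (0x13): reg=0x9B
After byte 3 (0x0B): reg=0xF9
After byte 4 (0xE9): reg=0x70
After byte 5 (0x52): reg=0xEE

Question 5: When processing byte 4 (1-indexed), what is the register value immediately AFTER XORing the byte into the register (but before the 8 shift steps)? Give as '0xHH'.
Register before byte 4: 0xF9
Byte 4: 0xE9
0xF9 XOR 0xE9 = 0x10

Answer: 0x10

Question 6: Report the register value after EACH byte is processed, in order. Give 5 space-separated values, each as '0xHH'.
0x95 0x9B 0xF9 0x70 0xEE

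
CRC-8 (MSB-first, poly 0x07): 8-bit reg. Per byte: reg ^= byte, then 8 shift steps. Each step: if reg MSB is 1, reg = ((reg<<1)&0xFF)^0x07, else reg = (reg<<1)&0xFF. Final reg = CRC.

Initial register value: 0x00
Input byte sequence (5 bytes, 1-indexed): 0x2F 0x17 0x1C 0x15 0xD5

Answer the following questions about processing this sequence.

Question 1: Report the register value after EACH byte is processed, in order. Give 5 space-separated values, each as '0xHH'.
0xCD 0x08 0x6C 0x68 0x3A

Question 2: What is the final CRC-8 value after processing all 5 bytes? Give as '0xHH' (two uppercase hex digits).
Answer: 0x3A

Derivation:
After byte 1 (0x2F): reg=0xCD
After byte 2 (0x17): reg=0x08
After byte 3 (0x1C): reg=0x6C
After byte 4 (0x15): reg=0x68
After byte 5 (0xD5): reg=0x3A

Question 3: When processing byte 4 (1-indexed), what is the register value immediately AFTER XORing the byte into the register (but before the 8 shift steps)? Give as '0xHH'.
Register before byte 4: 0x6C
Byte 4: 0x15
0x6C XOR 0x15 = 0x79

Answer: 0x79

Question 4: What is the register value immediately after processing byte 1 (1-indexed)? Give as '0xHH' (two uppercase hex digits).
Answer: 0xCD

Derivation:
After byte 1 (0x2F): reg=0xCD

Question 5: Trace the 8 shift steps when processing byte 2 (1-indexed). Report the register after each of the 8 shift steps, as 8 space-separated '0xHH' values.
After byte 1 (0x2F): reg=0xCD
Register before byte 2: 0xCD
After XOR with byte 0x17: 0xDA

Answer: 0xB3 0x61 0xC2 0x83 0x01 0x02 0x04 0x08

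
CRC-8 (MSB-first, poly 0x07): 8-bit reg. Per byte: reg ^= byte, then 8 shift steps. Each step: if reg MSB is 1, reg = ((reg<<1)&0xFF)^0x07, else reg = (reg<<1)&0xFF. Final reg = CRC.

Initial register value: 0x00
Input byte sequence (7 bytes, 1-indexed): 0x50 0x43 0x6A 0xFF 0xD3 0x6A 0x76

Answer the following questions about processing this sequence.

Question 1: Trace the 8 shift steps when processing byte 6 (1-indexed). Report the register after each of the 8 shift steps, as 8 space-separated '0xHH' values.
Answer: 0x21 0x42 0x84 0x0F 0x1E 0x3C 0x78 0xF0

Derivation:
After byte 1 (0x50): reg=0xB7
After byte 2 (0x43): reg=0xC2
After byte 3 (0x6A): reg=0x51
After byte 4 (0xFF): reg=0x43
After byte 5 (0xD3): reg=0xF9
Register before byte 6: 0xF9
After XOR with byte 0x6A: 0x93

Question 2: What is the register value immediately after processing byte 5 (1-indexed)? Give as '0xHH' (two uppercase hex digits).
After byte 1 (0x50): reg=0xB7
After byte 2 (0x43): reg=0xC2
After byte 3 (0x6A): reg=0x51
After byte 4 (0xFF): reg=0x43
After byte 5 (0xD3): reg=0xF9

Answer: 0xF9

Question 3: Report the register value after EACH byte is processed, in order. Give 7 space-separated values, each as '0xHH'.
0xB7 0xC2 0x51 0x43 0xF9 0xF0 0x9B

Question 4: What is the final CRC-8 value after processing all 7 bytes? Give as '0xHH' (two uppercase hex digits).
Answer: 0x9B

Derivation:
After byte 1 (0x50): reg=0xB7
After byte 2 (0x43): reg=0xC2
After byte 3 (0x6A): reg=0x51
After byte 4 (0xFF): reg=0x43
After byte 5 (0xD3): reg=0xF9
After byte 6 (0x6A): reg=0xF0
After byte 7 (0x76): reg=0x9B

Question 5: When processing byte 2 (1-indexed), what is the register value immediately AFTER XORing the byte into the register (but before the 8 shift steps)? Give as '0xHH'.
Answer: 0xF4

Derivation:
Register before byte 2: 0xB7
Byte 2: 0x43
0xB7 XOR 0x43 = 0xF4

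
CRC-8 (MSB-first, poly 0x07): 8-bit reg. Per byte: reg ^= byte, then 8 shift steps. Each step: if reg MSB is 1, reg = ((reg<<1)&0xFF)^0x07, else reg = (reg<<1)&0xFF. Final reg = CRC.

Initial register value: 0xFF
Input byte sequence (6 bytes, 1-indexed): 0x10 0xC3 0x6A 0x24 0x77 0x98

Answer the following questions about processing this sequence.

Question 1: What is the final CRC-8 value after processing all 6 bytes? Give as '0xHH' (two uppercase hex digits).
Answer: 0xE1

Derivation:
After byte 1 (0x10): reg=0x83
After byte 2 (0xC3): reg=0xC7
After byte 3 (0x6A): reg=0x4A
After byte 4 (0x24): reg=0x0D
After byte 5 (0x77): reg=0x61
After byte 6 (0x98): reg=0xE1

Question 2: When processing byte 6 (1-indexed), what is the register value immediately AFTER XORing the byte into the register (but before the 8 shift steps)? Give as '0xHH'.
Register before byte 6: 0x61
Byte 6: 0x98
0x61 XOR 0x98 = 0xF9

Answer: 0xF9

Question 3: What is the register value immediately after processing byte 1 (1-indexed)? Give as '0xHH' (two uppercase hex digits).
Answer: 0x83

Derivation:
After byte 1 (0x10): reg=0x83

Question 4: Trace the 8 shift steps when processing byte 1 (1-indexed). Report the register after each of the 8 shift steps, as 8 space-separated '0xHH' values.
Answer: 0xD9 0xB5 0x6D 0xDA 0xB3 0x61 0xC2 0x83

Derivation:
Register before byte 1: 0xFF
After XOR with byte 0x10: 0xEF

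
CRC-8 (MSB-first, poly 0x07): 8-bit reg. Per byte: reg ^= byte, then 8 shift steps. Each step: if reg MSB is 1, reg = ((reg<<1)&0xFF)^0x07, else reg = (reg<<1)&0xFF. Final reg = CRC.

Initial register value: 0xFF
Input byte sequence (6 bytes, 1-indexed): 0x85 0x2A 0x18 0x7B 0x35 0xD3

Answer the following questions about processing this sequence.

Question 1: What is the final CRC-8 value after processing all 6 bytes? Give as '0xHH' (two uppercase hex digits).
After byte 1 (0x85): reg=0x61
After byte 2 (0x2A): reg=0xF6
After byte 3 (0x18): reg=0x84
After byte 4 (0x7B): reg=0xF3
After byte 5 (0x35): reg=0x5C
After byte 6 (0xD3): reg=0xA4

Answer: 0xA4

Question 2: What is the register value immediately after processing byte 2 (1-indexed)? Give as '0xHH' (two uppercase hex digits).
After byte 1 (0x85): reg=0x61
After byte 2 (0x2A): reg=0xF6

Answer: 0xF6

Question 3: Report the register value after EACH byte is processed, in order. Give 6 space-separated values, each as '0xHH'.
0x61 0xF6 0x84 0xF3 0x5C 0xA4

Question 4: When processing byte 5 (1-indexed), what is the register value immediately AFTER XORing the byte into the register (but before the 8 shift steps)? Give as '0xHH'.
Register before byte 5: 0xF3
Byte 5: 0x35
0xF3 XOR 0x35 = 0xC6

Answer: 0xC6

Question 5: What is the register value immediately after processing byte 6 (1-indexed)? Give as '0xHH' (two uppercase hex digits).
Answer: 0xA4

Derivation:
After byte 1 (0x85): reg=0x61
After byte 2 (0x2A): reg=0xF6
After byte 3 (0x18): reg=0x84
After byte 4 (0x7B): reg=0xF3
After byte 5 (0x35): reg=0x5C
After byte 6 (0xD3): reg=0xA4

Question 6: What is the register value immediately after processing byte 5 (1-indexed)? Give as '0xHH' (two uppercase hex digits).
After byte 1 (0x85): reg=0x61
After byte 2 (0x2A): reg=0xF6
After byte 3 (0x18): reg=0x84
After byte 4 (0x7B): reg=0xF3
After byte 5 (0x35): reg=0x5C

Answer: 0x5C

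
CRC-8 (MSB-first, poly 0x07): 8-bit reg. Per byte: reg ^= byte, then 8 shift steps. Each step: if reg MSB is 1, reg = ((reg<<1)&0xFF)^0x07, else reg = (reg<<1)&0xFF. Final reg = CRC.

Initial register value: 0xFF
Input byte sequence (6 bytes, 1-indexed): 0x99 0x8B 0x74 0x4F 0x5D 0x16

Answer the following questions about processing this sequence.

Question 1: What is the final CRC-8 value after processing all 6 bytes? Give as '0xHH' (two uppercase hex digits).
Answer: 0xBF

Derivation:
After byte 1 (0x99): reg=0x35
After byte 2 (0x8B): reg=0x33
After byte 3 (0x74): reg=0xD2
After byte 4 (0x4F): reg=0xDA
After byte 5 (0x5D): reg=0x9C
After byte 6 (0x16): reg=0xBF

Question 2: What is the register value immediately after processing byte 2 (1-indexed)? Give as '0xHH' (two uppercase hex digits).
After byte 1 (0x99): reg=0x35
After byte 2 (0x8B): reg=0x33

Answer: 0x33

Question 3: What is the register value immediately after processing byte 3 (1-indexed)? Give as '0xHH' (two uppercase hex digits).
Answer: 0xD2

Derivation:
After byte 1 (0x99): reg=0x35
After byte 2 (0x8B): reg=0x33
After byte 3 (0x74): reg=0xD2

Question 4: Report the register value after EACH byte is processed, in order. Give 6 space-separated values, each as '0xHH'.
0x35 0x33 0xD2 0xDA 0x9C 0xBF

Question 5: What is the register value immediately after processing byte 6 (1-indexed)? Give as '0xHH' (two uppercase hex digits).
Answer: 0xBF

Derivation:
After byte 1 (0x99): reg=0x35
After byte 2 (0x8B): reg=0x33
After byte 3 (0x74): reg=0xD2
After byte 4 (0x4F): reg=0xDA
After byte 5 (0x5D): reg=0x9C
After byte 6 (0x16): reg=0xBF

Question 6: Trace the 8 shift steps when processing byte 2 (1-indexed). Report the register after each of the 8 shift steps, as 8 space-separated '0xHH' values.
Answer: 0x7B 0xF6 0xEB 0xD1 0xA5 0x4D 0x9A 0x33

Derivation:
After byte 1 (0x99): reg=0x35
Register before byte 2: 0x35
After XOR with byte 0x8B: 0xBE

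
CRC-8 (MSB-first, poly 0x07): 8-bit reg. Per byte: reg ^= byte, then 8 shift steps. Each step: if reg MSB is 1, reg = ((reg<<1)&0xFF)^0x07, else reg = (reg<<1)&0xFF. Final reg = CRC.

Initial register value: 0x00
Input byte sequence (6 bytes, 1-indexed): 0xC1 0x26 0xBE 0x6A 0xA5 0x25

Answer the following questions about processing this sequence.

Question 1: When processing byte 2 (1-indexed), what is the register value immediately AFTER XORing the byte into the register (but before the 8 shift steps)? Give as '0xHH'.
Register before byte 2: 0x49
Byte 2: 0x26
0x49 XOR 0x26 = 0x6F

Answer: 0x6F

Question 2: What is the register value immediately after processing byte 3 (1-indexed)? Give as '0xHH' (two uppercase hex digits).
After byte 1 (0xC1): reg=0x49
After byte 2 (0x26): reg=0x0A
After byte 3 (0xBE): reg=0x05

Answer: 0x05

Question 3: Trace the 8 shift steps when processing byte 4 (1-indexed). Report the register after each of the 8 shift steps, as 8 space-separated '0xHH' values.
Answer: 0xDE 0xBB 0x71 0xE2 0xC3 0x81 0x05 0x0A

Derivation:
After byte 1 (0xC1): reg=0x49
After byte 2 (0x26): reg=0x0A
After byte 3 (0xBE): reg=0x05
Register before byte 4: 0x05
After XOR with byte 0x6A: 0x6F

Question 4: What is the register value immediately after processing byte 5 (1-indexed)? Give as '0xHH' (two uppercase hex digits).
After byte 1 (0xC1): reg=0x49
After byte 2 (0x26): reg=0x0A
After byte 3 (0xBE): reg=0x05
After byte 4 (0x6A): reg=0x0A
After byte 5 (0xA5): reg=0x44

Answer: 0x44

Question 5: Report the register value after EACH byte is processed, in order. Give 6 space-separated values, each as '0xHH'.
0x49 0x0A 0x05 0x0A 0x44 0x20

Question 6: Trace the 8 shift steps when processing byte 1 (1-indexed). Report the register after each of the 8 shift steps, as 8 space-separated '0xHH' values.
Answer: 0x85 0x0D 0x1A 0x34 0x68 0xD0 0xA7 0x49

Derivation:
Register before byte 1: 0x00
After XOR with byte 0xC1: 0xC1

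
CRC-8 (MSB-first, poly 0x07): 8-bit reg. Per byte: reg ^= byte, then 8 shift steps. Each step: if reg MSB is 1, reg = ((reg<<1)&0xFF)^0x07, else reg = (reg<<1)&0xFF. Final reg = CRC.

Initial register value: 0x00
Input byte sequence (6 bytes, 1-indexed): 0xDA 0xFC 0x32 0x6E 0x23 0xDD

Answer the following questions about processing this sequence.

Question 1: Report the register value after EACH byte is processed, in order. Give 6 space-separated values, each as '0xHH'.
0x08 0xC2 0xDE 0x19 0xA6 0x66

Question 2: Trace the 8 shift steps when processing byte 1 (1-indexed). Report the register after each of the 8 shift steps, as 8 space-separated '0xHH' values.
Register before byte 1: 0x00
After XOR with byte 0xDA: 0xDA

Answer: 0xB3 0x61 0xC2 0x83 0x01 0x02 0x04 0x08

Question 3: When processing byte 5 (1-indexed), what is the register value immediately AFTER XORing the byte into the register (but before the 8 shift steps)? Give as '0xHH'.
Answer: 0x3A

Derivation:
Register before byte 5: 0x19
Byte 5: 0x23
0x19 XOR 0x23 = 0x3A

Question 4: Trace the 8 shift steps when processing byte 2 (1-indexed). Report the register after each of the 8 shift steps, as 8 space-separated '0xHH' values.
After byte 1 (0xDA): reg=0x08
Register before byte 2: 0x08
After XOR with byte 0xFC: 0xF4

Answer: 0xEF 0xD9 0xB5 0x6D 0xDA 0xB3 0x61 0xC2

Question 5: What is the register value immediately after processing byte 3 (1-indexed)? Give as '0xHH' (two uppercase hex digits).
After byte 1 (0xDA): reg=0x08
After byte 2 (0xFC): reg=0xC2
After byte 3 (0x32): reg=0xDE

Answer: 0xDE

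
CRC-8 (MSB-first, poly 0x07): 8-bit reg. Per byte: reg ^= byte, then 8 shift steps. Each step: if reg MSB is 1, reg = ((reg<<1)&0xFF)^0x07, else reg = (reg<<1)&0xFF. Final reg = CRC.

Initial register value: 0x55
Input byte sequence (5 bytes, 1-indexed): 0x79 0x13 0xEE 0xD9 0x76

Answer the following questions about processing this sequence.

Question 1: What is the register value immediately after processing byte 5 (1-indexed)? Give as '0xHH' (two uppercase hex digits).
After byte 1 (0x79): reg=0xC4
After byte 2 (0x13): reg=0x2B
After byte 3 (0xEE): reg=0x55
After byte 4 (0xD9): reg=0xAD
After byte 5 (0x76): reg=0x0F

Answer: 0x0F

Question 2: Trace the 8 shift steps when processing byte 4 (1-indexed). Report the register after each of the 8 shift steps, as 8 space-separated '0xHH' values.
After byte 1 (0x79): reg=0xC4
After byte 2 (0x13): reg=0x2B
After byte 3 (0xEE): reg=0x55
Register before byte 4: 0x55
After XOR with byte 0xD9: 0x8C

Answer: 0x1F 0x3E 0x7C 0xF8 0xF7 0xE9 0xD5 0xAD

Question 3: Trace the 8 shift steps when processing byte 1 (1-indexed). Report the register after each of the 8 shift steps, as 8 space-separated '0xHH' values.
Register before byte 1: 0x55
After XOR with byte 0x79: 0x2C

Answer: 0x58 0xB0 0x67 0xCE 0x9B 0x31 0x62 0xC4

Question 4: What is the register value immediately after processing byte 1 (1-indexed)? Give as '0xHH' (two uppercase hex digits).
After byte 1 (0x79): reg=0xC4

Answer: 0xC4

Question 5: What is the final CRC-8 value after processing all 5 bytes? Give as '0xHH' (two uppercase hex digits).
After byte 1 (0x79): reg=0xC4
After byte 2 (0x13): reg=0x2B
After byte 3 (0xEE): reg=0x55
After byte 4 (0xD9): reg=0xAD
After byte 5 (0x76): reg=0x0F

Answer: 0x0F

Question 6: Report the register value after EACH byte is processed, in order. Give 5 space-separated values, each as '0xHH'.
0xC4 0x2B 0x55 0xAD 0x0F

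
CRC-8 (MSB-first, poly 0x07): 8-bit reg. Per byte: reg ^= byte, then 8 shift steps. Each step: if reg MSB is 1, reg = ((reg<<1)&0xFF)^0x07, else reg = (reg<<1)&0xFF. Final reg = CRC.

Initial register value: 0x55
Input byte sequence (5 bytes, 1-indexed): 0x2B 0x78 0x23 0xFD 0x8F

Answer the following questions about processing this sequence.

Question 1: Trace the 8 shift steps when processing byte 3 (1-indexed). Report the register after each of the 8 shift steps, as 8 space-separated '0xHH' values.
After byte 1 (0x2B): reg=0x7D
After byte 2 (0x78): reg=0x1B
Register before byte 3: 0x1B
After XOR with byte 0x23: 0x38

Answer: 0x70 0xE0 0xC7 0x89 0x15 0x2A 0x54 0xA8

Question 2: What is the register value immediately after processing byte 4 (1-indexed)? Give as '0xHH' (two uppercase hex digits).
After byte 1 (0x2B): reg=0x7D
After byte 2 (0x78): reg=0x1B
After byte 3 (0x23): reg=0xA8
After byte 4 (0xFD): reg=0xAC

Answer: 0xAC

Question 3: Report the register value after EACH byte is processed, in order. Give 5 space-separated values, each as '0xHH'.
0x7D 0x1B 0xA8 0xAC 0xE9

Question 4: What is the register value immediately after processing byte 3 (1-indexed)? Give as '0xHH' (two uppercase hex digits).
After byte 1 (0x2B): reg=0x7D
After byte 2 (0x78): reg=0x1B
After byte 3 (0x23): reg=0xA8

Answer: 0xA8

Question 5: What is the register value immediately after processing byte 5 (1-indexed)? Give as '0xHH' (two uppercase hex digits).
Answer: 0xE9

Derivation:
After byte 1 (0x2B): reg=0x7D
After byte 2 (0x78): reg=0x1B
After byte 3 (0x23): reg=0xA8
After byte 4 (0xFD): reg=0xAC
After byte 5 (0x8F): reg=0xE9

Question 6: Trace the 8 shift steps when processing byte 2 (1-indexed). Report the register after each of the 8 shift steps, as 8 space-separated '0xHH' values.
After byte 1 (0x2B): reg=0x7D
Register before byte 2: 0x7D
After XOR with byte 0x78: 0x05

Answer: 0x0A 0x14 0x28 0x50 0xA0 0x47 0x8E 0x1B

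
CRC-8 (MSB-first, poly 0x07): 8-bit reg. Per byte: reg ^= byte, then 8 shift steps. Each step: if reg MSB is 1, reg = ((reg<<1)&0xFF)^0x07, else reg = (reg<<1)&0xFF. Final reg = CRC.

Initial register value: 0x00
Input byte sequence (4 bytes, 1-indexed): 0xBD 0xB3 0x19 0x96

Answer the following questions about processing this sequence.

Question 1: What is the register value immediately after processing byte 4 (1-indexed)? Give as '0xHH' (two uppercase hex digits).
Answer: 0x30

Derivation:
After byte 1 (0xBD): reg=0x3A
After byte 2 (0xB3): reg=0xB6
After byte 3 (0x19): reg=0x44
After byte 4 (0x96): reg=0x30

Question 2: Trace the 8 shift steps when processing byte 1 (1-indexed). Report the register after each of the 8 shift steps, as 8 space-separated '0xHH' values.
Answer: 0x7D 0xFA 0xF3 0xE1 0xC5 0x8D 0x1D 0x3A

Derivation:
Register before byte 1: 0x00
After XOR with byte 0xBD: 0xBD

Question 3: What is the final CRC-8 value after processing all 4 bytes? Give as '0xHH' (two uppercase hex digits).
Answer: 0x30

Derivation:
After byte 1 (0xBD): reg=0x3A
After byte 2 (0xB3): reg=0xB6
After byte 3 (0x19): reg=0x44
After byte 4 (0x96): reg=0x30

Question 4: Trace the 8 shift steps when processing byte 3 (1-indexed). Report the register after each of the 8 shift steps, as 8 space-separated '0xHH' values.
Answer: 0x59 0xB2 0x63 0xC6 0x8B 0x11 0x22 0x44

Derivation:
After byte 1 (0xBD): reg=0x3A
After byte 2 (0xB3): reg=0xB6
Register before byte 3: 0xB6
After XOR with byte 0x19: 0xAF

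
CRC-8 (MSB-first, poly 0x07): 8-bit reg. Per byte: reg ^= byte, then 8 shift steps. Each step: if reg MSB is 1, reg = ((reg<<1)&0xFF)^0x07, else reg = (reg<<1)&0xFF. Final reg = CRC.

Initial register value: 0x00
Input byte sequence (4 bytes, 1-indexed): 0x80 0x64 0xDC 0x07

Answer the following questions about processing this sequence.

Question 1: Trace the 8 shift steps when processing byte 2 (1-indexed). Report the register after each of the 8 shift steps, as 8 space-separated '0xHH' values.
After byte 1 (0x80): reg=0x89
Register before byte 2: 0x89
After XOR with byte 0x64: 0xED

Answer: 0xDD 0xBD 0x7D 0xFA 0xF3 0xE1 0xC5 0x8D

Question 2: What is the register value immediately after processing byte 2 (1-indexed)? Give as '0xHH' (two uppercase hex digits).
Answer: 0x8D

Derivation:
After byte 1 (0x80): reg=0x89
After byte 2 (0x64): reg=0x8D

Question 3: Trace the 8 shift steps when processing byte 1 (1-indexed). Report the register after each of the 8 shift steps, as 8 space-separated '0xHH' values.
Answer: 0x07 0x0E 0x1C 0x38 0x70 0xE0 0xC7 0x89

Derivation:
Register before byte 1: 0x00
After XOR with byte 0x80: 0x80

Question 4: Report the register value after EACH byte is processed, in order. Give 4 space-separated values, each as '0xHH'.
0x89 0x8D 0xB0 0x0C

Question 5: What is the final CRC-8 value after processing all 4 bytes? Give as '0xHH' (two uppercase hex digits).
After byte 1 (0x80): reg=0x89
After byte 2 (0x64): reg=0x8D
After byte 3 (0xDC): reg=0xB0
After byte 4 (0x07): reg=0x0C

Answer: 0x0C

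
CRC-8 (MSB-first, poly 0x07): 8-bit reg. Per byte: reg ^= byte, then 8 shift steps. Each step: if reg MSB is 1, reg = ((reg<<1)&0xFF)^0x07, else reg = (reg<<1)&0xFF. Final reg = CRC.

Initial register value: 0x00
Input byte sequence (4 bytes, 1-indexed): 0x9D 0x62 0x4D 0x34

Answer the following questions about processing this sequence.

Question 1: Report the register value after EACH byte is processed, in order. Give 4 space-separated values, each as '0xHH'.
0xDA 0x21 0x03 0x85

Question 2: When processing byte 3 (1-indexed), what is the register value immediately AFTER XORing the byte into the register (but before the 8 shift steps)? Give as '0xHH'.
Register before byte 3: 0x21
Byte 3: 0x4D
0x21 XOR 0x4D = 0x6C

Answer: 0x6C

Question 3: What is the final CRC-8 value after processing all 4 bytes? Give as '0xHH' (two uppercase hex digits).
After byte 1 (0x9D): reg=0xDA
After byte 2 (0x62): reg=0x21
After byte 3 (0x4D): reg=0x03
After byte 4 (0x34): reg=0x85

Answer: 0x85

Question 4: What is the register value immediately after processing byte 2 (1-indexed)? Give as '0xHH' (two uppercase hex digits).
Answer: 0x21

Derivation:
After byte 1 (0x9D): reg=0xDA
After byte 2 (0x62): reg=0x21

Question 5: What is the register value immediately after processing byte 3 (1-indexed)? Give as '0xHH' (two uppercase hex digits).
After byte 1 (0x9D): reg=0xDA
After byte 2 (0x62): reg=0x21
After byte 3 (0x4D): reg=0x03

Answer: 0x03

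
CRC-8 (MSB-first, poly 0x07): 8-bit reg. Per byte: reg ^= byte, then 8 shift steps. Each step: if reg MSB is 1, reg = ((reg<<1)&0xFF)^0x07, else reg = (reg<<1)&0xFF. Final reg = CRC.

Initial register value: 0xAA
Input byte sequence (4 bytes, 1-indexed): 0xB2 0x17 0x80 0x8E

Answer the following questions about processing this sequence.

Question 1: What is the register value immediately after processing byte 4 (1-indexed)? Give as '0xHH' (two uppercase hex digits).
Answer: 0x76

Derivation:
After byte 1 (0xB2): reg=0x48
After byte 2 (0x17): reg=0x9A
After byte 3 (0x80): reg=0x46
After byte 4 (0x8E): reg=0x76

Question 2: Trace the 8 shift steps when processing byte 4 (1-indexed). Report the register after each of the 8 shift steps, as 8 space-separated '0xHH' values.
After byte 1 (0xB2): reg=0x48
After byte 2 (0x17): reg=0x9A
After byte 3 (0x80): reg=0x46
Register before byte 4: 0x46
After XOR with byte 0x8E: 0xC8

Answer: 0x97 0x29 0x52 0xA4 0x4F 0x9E 0x3B 0x76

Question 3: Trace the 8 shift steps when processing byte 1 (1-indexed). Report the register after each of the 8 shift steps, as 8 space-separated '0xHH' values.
Register before byte 1: 0xAA
After XOR with byte 0xB2: 0x18

Answer: 0x30 0x60 0xC0 0x87 0x09 0x12 0x24 0x48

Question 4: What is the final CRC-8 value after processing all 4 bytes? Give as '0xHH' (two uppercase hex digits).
After byte 1 (0xB2): reg=0x48
After byte 2 (0x17): reg=0x9A
After byte 3 (0x80): reg=0x46
After byte 4 (0x8E): reg=0x76

Answer: 0x76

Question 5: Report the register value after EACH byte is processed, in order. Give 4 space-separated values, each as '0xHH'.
0x48 0x9A 0x46 0x76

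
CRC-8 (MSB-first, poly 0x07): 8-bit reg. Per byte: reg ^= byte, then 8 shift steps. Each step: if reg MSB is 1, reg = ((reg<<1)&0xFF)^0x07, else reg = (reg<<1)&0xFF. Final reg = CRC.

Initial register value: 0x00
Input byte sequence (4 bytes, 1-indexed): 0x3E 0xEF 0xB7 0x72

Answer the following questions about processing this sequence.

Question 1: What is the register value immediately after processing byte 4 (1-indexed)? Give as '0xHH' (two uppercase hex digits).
After byte 1 (0x3E): reg=0xBA
After byte 2 (0xEF): reg=0xAC
After byte 3 (0xB7): reg=0x41
After byte 4 (0x72): reg=0x99

Answer: 0x99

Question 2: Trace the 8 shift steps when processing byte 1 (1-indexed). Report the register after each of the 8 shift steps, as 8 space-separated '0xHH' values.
Answer: 0x7C 0xF8 0xF7 0xE9 0xD5 0xAD 0x5D 0xBA

Derivation:
Register before byte 1: 0x00
After XOR with byte 0x3E: 0x3E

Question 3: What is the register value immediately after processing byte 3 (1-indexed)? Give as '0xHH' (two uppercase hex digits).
After byte 1 (0x3E): reg=0xBA
After byte 2 (0xEF): reg=0xAC
After byte 3 (0xB7): reg=0x41

Answer: 0x41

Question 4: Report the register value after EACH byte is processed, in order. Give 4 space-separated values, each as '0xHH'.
0xBA 0xAC 0x41 0x99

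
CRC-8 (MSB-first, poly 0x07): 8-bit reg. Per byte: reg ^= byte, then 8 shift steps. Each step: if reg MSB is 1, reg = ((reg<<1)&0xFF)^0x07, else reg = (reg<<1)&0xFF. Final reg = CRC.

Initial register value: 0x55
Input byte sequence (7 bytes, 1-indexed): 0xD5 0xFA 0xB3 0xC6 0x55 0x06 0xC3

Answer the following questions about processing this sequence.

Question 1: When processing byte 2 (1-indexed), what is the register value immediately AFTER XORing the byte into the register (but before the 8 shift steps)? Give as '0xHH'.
Register before byte 2: 0x89
Byte 2: 0xFA
0x89 XOR 0xFA = 0x73

Answer: 0x73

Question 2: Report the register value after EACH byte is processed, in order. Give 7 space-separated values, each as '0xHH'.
0x89 0x5E 0x8D 0xF6 0x60 0x35 0xCC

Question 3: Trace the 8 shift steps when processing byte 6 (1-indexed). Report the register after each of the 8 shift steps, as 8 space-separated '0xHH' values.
Answer: 0xCC 0x9F 0x39 0x72 0xE4 0xCF 0x99 0x35

Derivation:
After byte 1 (0xD5): reg=0x89
After byte 2 (0xFA): reg=0x5E
After byte 3 (0xB3): reg=0x8D
After byte 4 (0xC6): reg=0xF6
After byte 5 (0x55): reg=0x60
Register before byte 6: 0x60
After XOR with byte 0x06: 0x66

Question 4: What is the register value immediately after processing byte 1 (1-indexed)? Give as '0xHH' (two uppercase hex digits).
After byte 1 (0xD5): reg=0x89

Answer: 0x89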